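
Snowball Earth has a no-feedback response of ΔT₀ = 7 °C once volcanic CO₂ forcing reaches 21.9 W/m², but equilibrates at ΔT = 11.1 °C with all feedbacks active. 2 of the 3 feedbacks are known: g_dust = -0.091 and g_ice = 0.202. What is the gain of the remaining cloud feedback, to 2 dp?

0.26

Amplification A = ΔT/ΔT₀ = 11.1/7 = 1.586.
Total gain g = 1 − 1/A = 1 − 1/1.586 = 0.3695.
Known gains sum to -0.091 + 0.202 = 0.111.
g_cld = 0.3695 − 0.111 = 0.26.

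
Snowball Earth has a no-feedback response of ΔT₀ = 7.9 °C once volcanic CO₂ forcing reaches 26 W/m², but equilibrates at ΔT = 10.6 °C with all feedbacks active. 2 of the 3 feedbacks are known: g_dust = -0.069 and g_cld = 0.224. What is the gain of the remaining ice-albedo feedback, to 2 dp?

0.10

Amplification A = ΔT/ΔT₀ = 10.6/7.9 = 1.342.
Total gain g = 1 − 1/A = 1 − 1/1.342 = 0.2548.
Known gains sum to -0.069 + 0.224 = 0.155.
g_ice = 0.2548 − 0.155 = 0.10.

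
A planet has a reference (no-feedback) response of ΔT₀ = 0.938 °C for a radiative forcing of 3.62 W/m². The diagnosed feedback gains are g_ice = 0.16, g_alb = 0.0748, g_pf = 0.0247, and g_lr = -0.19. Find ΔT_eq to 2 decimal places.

1.01 °C

Total gain g = 0.16 + 0.0748 + 0.0247 − 0.19 = 0.0695.
Amplification A = 1/(1 − 0.0695) = 1.075.
ΔT = 0.938 × 1.075 = 1.01 °C.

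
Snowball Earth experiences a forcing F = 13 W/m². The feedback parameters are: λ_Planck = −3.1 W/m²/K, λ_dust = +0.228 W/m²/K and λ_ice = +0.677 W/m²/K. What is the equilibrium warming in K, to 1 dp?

Net feedback parameter λ = (−3.1) + (+0.228) + (+0.677) = -2.195 W/m²/K.
ΔT = −F/λ = −13/(-2.195) = 5.9 K.

5.9 K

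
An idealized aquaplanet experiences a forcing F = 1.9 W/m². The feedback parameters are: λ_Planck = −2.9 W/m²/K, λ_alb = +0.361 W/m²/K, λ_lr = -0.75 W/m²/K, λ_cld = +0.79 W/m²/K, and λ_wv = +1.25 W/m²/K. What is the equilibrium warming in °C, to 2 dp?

Net feedback parameter λ = (−2.9) + (+0.361) + (-0.75) + (+0.79) + (+1.25) = -1.249 W/m²/K.
ΔT = −F/λ = −1.9/(-1.249) = 1.52 °C.

1.52 °C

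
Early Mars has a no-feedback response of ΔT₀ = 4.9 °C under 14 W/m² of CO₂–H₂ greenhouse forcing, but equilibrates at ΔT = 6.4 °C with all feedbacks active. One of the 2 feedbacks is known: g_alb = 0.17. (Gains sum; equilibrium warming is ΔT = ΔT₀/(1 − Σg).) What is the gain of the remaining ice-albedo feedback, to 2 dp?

Amplification A = ΔT/ΔT₀ = 6.4/4.9 = 1.306.
Total gain g = 1 − 1/A = 1 − 1/1.306 = 0.2343.
The known gain is 0.17.
g_ice = 0.2343 − 0.17 = 0.06.

0.06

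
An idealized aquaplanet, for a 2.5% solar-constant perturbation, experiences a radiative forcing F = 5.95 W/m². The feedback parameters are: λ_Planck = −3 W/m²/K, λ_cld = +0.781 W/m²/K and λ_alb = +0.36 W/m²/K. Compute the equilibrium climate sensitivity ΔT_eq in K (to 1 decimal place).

Net feedback parameter λ = (−3) + (+0.781) + (+0.36) = -1.859 W/m²/K.
ΔT = −F/λ = −5.95/(-1.859) = 3.2 K.

3.2 K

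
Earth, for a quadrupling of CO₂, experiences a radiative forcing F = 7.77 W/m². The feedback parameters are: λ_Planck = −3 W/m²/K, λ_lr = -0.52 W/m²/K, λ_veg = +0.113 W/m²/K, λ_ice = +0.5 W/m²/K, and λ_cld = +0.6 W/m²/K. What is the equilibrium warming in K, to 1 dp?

Net feedback parameter λ = (−3) + (-0.52) + (+0.113) + (+0.5) + (+0.6) = -2.307 W/m²/K.
ΔT = −F/λ = −7.77/(-2.307) = 3.4 K.

3.4 K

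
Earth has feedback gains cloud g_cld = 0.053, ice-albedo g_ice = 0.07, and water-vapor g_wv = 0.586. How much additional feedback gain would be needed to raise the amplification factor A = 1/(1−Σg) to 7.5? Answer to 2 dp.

0.16

Current total gain = 0.709.
Target gain for A = 7.5: g* = 1 − 1/7.5 = 0.8667.
Additional gain needed = 0.8667 − 0.709 = 0.16.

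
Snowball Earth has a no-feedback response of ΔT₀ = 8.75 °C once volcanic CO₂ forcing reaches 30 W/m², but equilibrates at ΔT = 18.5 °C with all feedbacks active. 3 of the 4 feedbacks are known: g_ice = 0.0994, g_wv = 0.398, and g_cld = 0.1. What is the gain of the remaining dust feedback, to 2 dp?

Amplification A = ΔT/ΔT₀ = 18.5/8.75 = 2.114.
Total gain g = 1 − 1/A = 1 − 1/2.114 = 0.527.
Known gains sum to 0.0994 + 0.398 + 0.1 = 0.5974.
g_dust = 0.527 − 0.5974 = -0.07.

-0.07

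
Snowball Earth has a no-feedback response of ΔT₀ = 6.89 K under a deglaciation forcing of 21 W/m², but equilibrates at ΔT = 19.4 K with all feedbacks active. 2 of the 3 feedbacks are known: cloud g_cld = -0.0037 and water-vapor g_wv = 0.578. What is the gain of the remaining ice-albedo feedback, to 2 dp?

Amplification A = ΔT/ΔT₀ = 19.4/6.89 = 2.816.
Total gain g = 1 − 1/A = 1 − 1/2.816 = 0.6449.
Known gains sum to -0.0037 + 0.578 = 0.5743.
g_ice = 0.6449 − 0.5743 = 0.07.

0.07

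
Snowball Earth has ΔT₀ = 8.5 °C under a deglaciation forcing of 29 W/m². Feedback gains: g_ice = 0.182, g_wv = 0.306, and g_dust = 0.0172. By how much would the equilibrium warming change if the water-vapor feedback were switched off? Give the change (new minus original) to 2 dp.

Original: g = 0.5052, ΔT = 8.5/(1−0.5052) = 17.1787 °C.
Without water-vapor: g' = 0.1992, ΔT' = 8.5/(1−0.1992) = 10.6144 °C.
Change = 10.6144 − 17.1787 = -6.56 °C.

-6.56 °C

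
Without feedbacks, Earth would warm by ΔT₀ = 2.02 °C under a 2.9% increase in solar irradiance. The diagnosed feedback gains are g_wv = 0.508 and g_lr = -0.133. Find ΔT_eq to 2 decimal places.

3.23 °C

Total gain g = 0.508 − 0.133 = 0.375.
Amplification A = 1/(1 − 0.375) = 1.6.
ΔT = 2.02 × 1.6 = 3.23 °C.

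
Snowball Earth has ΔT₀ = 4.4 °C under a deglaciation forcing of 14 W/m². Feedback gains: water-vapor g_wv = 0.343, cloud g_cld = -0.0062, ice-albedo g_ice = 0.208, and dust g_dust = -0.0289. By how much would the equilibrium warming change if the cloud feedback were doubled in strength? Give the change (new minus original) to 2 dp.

Original: g = 0.5159, ΔT = 4.4/(1−0.5159) = 9.0890 °C.
With doubled cloud: g' = 0.5097, ΔT' = 4.4/(1−0.5097) = 8.9741 °C.
Change = 8.9741 − 9.0890 = -0.11 °C.

-0.11 °C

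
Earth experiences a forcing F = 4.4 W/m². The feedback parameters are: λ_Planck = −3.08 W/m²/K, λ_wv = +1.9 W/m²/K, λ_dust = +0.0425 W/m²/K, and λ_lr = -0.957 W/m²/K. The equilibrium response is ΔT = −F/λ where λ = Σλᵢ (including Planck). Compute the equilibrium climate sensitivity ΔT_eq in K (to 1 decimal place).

Net feedback parameter λ = (−3.08) + (+1.9) + (+0.0425) + (-0.957) = -2.0945 W/m²/K.
ΔT = −F/λ = −4.4/(-2.0945) = 2.1 K.

2.1 K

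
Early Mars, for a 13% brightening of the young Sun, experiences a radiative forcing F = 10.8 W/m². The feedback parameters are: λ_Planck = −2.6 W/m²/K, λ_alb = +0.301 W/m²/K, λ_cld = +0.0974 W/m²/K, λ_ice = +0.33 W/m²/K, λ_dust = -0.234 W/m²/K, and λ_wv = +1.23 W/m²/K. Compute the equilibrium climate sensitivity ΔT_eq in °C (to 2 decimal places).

12.33 °C

Net feedback parameter λ = (−2.6) + (+0.301) + (+0.0974) + (+0.33) + (-0.234) + (+1.23) = -0.8756 W/m²/K.
ΔT = −F/λ = −10.8/(-0.8756) = 12.33 °C.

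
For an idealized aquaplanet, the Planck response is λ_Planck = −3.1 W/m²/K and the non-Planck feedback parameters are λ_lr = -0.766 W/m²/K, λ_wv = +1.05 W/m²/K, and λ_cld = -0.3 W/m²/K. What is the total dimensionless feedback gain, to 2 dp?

Convert to gains: g_lr = -0.766/3.1 = -0.2471; g_wv = 1.05/3.1 = 0.3387; g_cld = -0.3/3.1 = -0.09677.
Total gain g = -0.00517.

-0.01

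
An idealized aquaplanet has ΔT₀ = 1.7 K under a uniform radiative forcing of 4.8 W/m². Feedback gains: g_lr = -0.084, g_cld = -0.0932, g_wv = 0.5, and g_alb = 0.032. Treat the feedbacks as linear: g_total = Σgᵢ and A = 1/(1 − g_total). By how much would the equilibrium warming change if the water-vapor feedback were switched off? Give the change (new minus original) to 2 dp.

-1.15 K

Original: g = 0.3548, ΔT = 1.7/(1−0.3548) = 2.6348 K.
Without water-vapor: g' = -0.1452, ΔT' = 1.7/(1+0.1452) = 1.4845 K.
Change = 1.4845 − 2.6348 = -1.15 K.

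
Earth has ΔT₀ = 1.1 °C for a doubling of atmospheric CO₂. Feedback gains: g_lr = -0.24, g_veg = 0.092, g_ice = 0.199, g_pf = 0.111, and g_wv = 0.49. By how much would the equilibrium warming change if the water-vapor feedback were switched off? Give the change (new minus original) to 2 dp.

Original: g = 0.652, ΔT = 1.1/(1−0.652) = 3.1609 °C.
Without water-vapor: g' = 0.162, ΔT' = 1.1/(1−0.162) = 1.3126 °C.
Change = 1.3126 − 3.1609 = -1.85 °C.

-1.85 °C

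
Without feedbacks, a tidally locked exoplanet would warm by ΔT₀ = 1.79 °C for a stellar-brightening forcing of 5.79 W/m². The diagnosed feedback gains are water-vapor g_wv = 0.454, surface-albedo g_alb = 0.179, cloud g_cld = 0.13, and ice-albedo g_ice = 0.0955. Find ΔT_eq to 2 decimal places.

Total gain g = 0.454 + 0.179 + 0.13 + 0.0955 = 0.8585.
Amplification A = 1/(1 − 0.8585) = 7.067.
ΔT = 1.79 × 7.067 = 12.65 °C.

12.65 °C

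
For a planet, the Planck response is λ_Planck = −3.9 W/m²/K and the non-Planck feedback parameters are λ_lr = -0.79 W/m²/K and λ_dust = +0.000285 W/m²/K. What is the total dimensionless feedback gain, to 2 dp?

Convert to gains: g_lr = -0.79/3.9 = -0.2026; g_dust = 0.000285/3.9 = 0.000073.
Total gain g = -0.202527.

-0.20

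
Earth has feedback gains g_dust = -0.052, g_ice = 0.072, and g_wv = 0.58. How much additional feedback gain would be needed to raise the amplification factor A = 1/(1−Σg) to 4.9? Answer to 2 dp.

0.20

Current total gain = 0.6.
Target gain for A = 4.9: g* = 1 − 1/4.9 = 0.7959.
Additional gain needed = 0.7959 − 0.6 = 0.20.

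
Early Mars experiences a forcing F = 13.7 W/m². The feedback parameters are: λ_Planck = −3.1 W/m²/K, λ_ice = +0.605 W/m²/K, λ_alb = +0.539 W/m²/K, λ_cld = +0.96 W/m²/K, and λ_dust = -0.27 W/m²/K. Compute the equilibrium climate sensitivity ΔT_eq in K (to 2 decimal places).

10.82 K

Net feedback parameter λ = (−3.1) + (+0.605) + (+0.539) + (+0.96) + (-0.27) = -1.266 W/m²/K.
ΔT = −F/λ = −13.7/(-1.266) = 10.82 K.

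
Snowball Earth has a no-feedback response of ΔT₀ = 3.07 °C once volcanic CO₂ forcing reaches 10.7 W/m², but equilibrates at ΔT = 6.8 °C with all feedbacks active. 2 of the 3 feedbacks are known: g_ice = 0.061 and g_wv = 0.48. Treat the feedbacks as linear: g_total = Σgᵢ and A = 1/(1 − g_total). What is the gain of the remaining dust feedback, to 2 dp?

0.01

Amplification A = ΔT/ΔT₀ = 6.8/3.07 = 2.215.
Total gain g = 1 − 1/A = 1 − 1/2.215 = 0.5485.
Known gains sum to 0.061 + 0.48 = 0.541.
g_dust = 0.5485 − 0.541 = 0.01.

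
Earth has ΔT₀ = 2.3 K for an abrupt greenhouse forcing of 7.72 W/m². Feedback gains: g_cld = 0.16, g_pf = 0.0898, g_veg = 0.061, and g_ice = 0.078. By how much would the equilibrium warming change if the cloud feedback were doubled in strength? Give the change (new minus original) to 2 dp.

1.33 K

Original: g = 0.3888, ΔT = 2.3/(1−0.3888) = 3.7631 K.
With doubled cloud: g' = 0.5488, ΔT' = 2.3/(1−0.5488) = 5.0975 K.
Change = 5.0975 − 3.7631 = 1.33 K.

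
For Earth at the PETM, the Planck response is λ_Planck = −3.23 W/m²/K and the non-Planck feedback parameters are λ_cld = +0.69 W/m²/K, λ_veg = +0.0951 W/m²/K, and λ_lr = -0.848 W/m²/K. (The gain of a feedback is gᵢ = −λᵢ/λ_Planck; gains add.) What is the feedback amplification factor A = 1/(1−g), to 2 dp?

Convert to gains: g_cld = 0.69/3.23 = 0.2136; g_veg = 0.0951/3.23 = 0.02944; g_lr = -0.848/3.23 = -0.2625.
Total gain g = -0.01946.
A = 1/(1 + 0.01946) = 0.98.

0.98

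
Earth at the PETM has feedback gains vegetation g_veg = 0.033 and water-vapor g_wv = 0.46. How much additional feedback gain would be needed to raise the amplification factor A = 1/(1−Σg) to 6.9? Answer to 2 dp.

0.36

Current total gain = 0.493.
Target gain for A = 6.9: g* = 1 − 1/6.9 = 0.8551.
Additional gain needed = 0.8551 − 0.493 = 0.36.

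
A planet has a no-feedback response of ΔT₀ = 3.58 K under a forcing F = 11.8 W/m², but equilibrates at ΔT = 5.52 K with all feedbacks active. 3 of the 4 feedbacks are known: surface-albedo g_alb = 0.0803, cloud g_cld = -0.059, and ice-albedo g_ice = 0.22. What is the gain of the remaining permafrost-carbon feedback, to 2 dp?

Amplification A = ΔT/ΔT₀ = 5.52/3.58 = 1.542.
Total gain g = 1 − 1/A = 1 − 1/1.542 = 0.3515.
Known gains sum to 0.0803 − 0.059 + 0.22 = 0.2413.
g_pf = 0.3515 − 0.2413 = 0.11.

0.11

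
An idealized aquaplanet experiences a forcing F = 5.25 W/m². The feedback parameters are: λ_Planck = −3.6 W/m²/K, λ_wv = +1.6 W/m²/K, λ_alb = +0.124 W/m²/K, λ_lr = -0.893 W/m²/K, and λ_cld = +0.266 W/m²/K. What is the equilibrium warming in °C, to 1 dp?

Net feedback parameter λ = (−3.6) + (+1.6) + (+0.124) + (-0.893) + (+0.266) = -2.503 W/m²/K.
ΔT = −F/λ = −5.25/(-2.503) = 2.1 °C.

2.1 °C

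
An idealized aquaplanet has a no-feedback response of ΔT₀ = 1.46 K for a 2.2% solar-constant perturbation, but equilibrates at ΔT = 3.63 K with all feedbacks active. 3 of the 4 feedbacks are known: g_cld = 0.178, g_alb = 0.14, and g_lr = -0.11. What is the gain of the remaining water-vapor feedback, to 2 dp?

0.39

Amplification A = ΔT/ΔT₀ = 3.63/1.46 = 2.486.
Total gain g = 1 − 1/A = 1 − 1/2.486 = 0.5977.
Known gains sum to 0.178 + 0.14 − 0.11 = 0.208.
g_wv = 0.5977 − 0.208 = 0.39.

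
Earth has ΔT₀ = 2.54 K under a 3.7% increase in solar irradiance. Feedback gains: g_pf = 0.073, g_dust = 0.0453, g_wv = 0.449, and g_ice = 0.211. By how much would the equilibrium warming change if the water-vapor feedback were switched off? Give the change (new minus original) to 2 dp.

Original: g = 0.7783, ΔT = 2.54/(1−0.7783) = 11.4569 K.
Without water-vapor: g' = 0.3293, ΔT' = 2.54/(1−0.3293) = 3.7871 K.
Change = 3.7871 − 11.4569 = -7.67 K.

-7.67 K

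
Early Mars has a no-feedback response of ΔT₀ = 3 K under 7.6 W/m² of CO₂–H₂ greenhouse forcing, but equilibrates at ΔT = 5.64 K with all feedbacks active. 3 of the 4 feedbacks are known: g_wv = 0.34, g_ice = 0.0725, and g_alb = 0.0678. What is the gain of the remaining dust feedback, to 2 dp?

Amplification A = ΔT/ΔT₀ = 5.64/3 = 1.88.
Total gain g = 1 − 1/A = 1 − 1/1.88 = 0.4681.
Known gains sum to 0.34 + 0.0725 + 0.0678 = 0.4803.
g_dust = 0.4681 − 0.4803 = -0.01.

-0.01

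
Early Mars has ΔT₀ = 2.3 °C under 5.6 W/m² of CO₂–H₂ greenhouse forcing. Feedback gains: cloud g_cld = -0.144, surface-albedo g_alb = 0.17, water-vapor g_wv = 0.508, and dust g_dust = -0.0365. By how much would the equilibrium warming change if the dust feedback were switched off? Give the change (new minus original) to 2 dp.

0.36 °C

Original: g = 0.4975, ΔT = 2.3/(1−0.4975) = 4.5771 °C.
Without dust: g' = 0.534, ΔT' = 2.3/(1−0.534) = 4.9356 °C.
Change = 4.9356 − 4.5771 = 0.36 °C.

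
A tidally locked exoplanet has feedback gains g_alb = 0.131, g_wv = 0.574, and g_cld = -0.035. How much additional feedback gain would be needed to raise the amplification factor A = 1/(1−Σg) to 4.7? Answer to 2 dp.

Current total gain = 0.67.
Target gain for A = 4.7: g* = 1 − 1/4.7 = 0.7872.
Additional gain needed = 0.7872 − 0.67 = 0.12.

0.12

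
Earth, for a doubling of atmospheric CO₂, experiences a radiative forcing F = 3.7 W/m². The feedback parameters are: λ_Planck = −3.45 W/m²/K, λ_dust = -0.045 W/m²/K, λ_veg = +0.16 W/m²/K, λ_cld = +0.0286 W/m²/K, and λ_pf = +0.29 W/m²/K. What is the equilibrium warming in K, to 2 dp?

Net feedback parameter λ = (−3.45) + (-0.045) + (+0.16) + (+0.0286) + (+0.29) = -3.0164 W/m²/K.
ΔT = −F/λ = −3.7/(-3.0164) = 1.23 K.

1.23 K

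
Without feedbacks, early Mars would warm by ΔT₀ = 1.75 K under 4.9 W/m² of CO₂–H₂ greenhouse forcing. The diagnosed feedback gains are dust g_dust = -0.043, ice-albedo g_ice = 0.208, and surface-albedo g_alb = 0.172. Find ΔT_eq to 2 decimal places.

Total gain g = -0.043 + 0.208 + 0.172 = 0.337.
Amplification A = 1/(1 − 0.337) = 1.508.
ΔT = 1.75 × 1.508 = 2.64 K.

2.64 K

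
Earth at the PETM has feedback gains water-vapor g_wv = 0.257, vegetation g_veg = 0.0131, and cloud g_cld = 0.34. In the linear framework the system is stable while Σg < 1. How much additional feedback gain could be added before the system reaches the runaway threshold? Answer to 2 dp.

0.39

Current total gain = 0.257 + 0.0131 + 0.34 = 0.6101.
Margin to runaway = 1 − 0.6101 = 0.39.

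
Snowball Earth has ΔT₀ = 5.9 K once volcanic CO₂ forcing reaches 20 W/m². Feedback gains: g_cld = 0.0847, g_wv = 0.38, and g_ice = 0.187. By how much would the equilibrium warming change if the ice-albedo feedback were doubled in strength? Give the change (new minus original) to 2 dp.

19.64 K

Original: g = 0.6517, ΔT = 5.9/(1−0.6517) = 16.9394 K.
With doubled ice-albedo: g' = 0.8387, ΔT' = 5.9/(1−0.8387) = 36.5778 K.
Change = 36.5778 − 16.9394 = 19.64 K.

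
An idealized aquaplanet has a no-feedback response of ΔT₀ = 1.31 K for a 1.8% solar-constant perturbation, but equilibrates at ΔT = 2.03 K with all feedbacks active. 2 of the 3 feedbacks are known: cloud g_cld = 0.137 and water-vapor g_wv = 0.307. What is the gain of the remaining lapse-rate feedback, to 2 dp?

Amplification A = ΔT/ΔT₀ = 2.03/1.31 = 1.55.
Total gain g = 1 − 1/A = 1 − 1/1.55 = 0.3548.
Known gains sum to 0.137 + 0.307 = 0.444.
g_lr = 0.3548 − 0.444 = -0.09.

-0.09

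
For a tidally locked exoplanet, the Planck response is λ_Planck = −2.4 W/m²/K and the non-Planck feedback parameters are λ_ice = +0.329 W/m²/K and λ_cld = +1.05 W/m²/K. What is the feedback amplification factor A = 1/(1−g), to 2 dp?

Convert to gains: g_ice = 0.329/2.4 = 0.1371; g_cld = 1.05/2.4 = 0.4375.
Total gain g = 0.5746.
A = 1/(1 − 0.5746) = 2.35.

2.35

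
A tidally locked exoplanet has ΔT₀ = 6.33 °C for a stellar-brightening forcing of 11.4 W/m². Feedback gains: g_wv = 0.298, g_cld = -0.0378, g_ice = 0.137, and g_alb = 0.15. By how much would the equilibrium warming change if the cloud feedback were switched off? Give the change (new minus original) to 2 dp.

1.27 °C

Original: g = 0.5472, ΔT = 6.33/(1−0.5472) = 13.9797 °C.
Without cloud: g' = 0.585, ΔT' = 6.33/(1−0.585) = 15.2530 °C.
Change = 15.2530 − 13.9797 = 1.27 °C.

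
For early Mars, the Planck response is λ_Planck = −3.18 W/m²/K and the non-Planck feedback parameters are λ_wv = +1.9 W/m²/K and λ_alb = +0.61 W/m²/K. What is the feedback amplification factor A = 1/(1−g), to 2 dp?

Convert to gains: g_wv = 1.9/3.18 = 0.5975; g_alb = 0.61/3.18 = 0.1918.
Total gain g = 0.7893.
A = 1/(1 − 0.7893) = 4.75.

4.75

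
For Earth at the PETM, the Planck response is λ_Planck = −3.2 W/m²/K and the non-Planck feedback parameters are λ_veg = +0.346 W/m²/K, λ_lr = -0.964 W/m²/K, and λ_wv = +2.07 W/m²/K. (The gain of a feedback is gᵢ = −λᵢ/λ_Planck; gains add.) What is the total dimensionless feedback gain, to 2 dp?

0.45

Convert to gains: g_veg = 0.346/3.2 = 0.1081; g_lr = -0.964/3.2 = -0.3012; g_wv = 2.07/3.2 = 0.6469.
Total gain g = 0.4538.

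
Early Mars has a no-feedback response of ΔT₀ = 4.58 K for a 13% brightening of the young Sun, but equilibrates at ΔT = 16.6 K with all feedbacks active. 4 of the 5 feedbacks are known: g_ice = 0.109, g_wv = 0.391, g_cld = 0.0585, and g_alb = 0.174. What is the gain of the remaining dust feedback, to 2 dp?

Amplification A = ΔT/ΔT₀ = 16.6/4.58 = 3.624.
Total gain g = 1 − 1/A = 1 − 1/3.624 = 0.7241.
Known gains sum to 0.109 + 0.391 + 0.0585 + 0.174 = 0.7325.
g_dust = 0.7241 − 0.7325 = -0.01.

-0.01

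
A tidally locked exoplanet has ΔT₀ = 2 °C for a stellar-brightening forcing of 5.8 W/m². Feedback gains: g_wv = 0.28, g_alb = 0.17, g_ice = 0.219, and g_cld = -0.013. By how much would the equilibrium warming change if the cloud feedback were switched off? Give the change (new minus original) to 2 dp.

Original: g = 0.656, ΔT = 2/(1−0.656) = 5.8140 °C.
Without cloud: g' = 0.669, ΔT' = 2/(1−0.669) = 6.0423 °C.
Change = 6.0423 − 5.8140 = 0.23 °C.

0.23 °C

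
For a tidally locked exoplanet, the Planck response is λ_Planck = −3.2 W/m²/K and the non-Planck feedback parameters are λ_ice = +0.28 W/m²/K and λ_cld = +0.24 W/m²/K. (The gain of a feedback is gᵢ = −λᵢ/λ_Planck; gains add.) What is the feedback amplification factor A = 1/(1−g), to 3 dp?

Convert to gains: g_ice = 0.28/3.2 = 0.0875; g_cld = 0.24/3.2 = 0.075.
Total gain g = 0.1625.
A = 1/(1 − 0.1625) = 1.194.

1.194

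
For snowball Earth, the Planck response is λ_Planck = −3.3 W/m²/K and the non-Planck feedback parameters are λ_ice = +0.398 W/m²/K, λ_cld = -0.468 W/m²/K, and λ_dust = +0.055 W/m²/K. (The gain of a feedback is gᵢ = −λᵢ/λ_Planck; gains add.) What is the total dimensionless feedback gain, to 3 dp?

Convert to gains: g_ice = 0.398/3.3 = 0.1206; g_cld = -0.468/3.3 = -0.1418; g_dust = 0.055/3.3 = 0.01667.
Total gain g = -0.00453.

-0.005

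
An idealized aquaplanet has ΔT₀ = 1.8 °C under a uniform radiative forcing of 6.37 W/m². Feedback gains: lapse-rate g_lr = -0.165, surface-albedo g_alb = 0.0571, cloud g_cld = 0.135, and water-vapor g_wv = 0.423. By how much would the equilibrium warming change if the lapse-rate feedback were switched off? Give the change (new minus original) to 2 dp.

Original: g = 0.4501, ΔT = 1.8/(1−0.4501) = 3.2733 °C.
Without lapse-rate: g' = 0.6151, ΔT' = 1.8/(1−0.6151) = 4.6765 °C.
Change = 4.6765 − 3.2733 = 1.40 °C.

1.40 °C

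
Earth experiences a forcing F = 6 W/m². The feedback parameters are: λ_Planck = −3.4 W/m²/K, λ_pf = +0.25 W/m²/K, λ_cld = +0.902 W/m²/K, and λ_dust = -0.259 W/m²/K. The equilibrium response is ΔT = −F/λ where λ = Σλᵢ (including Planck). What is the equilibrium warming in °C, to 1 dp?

Net feedback parameter λ = (−3.4) + (+0.25) + (+0.902) + (-0.259) = -2.507 W/m²/K.
ΔT = −F/λ = −6/(-2.507) = 2.4 °C.

2.4 °C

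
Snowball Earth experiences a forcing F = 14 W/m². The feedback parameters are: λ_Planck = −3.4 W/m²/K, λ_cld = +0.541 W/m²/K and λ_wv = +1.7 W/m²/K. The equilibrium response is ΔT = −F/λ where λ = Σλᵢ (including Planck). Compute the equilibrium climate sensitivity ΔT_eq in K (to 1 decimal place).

12.1 K

Net feedback parameter λ = (−3.4) + (+0.541) + (+1.7) = -1.159 W/m²/K.
ΔT = −F/λ = −14/(-1.159) = 12.1 K.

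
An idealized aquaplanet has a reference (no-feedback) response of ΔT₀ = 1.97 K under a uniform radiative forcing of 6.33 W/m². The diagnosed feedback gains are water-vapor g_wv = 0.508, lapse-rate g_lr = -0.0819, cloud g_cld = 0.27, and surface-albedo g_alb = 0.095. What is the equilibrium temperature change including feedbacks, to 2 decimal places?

9.43 K

Total gain g = 0.508 − 0.0819 + 0.27 + 0.095 = 0.7911.
Amplification A = 1/(1 − 0.7911) = 4.787.
ΔT = 1.97 × 4.787 = 9.43 K.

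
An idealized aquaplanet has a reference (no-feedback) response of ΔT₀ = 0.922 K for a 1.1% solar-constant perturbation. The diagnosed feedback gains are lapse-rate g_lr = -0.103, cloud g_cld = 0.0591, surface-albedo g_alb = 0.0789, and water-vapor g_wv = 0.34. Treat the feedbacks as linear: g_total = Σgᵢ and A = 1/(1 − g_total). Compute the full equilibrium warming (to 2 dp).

1.48 K

Total gain g = -0.103 + 0.0591 + 0.0789 + 0.34 = 0.375.
Amplification A = 1/(1 − 0.375) = 1.6.
ΔT = 0.922 × 1.6 = 1.48 K.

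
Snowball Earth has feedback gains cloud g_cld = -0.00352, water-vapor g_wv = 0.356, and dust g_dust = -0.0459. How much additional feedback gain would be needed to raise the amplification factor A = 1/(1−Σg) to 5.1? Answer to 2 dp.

0.50

Current total gain = 0.30658.
Target gain for A = 5.1: g* = 1 − 1/5.1 = 0.8039.
Additional gain needed = 0.8039 − 0.30658 = 0.50.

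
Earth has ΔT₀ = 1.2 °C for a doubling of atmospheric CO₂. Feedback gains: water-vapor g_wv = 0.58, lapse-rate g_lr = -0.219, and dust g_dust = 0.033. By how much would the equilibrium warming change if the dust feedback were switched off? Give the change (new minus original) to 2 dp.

-0.10 °C

Original: g = 0.394, ΔT = 1.2/(1−0.394) = 1.9802 °C.
Without dust: g' = 0.361, ΔT' = 1.2/(1−0.361) = 1.8779 °C.
Change = 1.8779 − 1.9802 = -0.10 °C.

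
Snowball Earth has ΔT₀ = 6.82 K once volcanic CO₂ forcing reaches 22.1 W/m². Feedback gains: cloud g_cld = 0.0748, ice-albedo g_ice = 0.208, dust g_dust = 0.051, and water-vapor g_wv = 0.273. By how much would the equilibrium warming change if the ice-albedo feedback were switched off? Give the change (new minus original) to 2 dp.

Original: g = 0.6068, ΔT = 6.82/(1−0.6068) = 17.3449 K.
Without ice-albedo: g' = 0.3988, ΔT' = 6.82/(1−0.3988) = 11.3440 K.
Change = 11.3440 − 17.3449 = -6.00 K.

-6.00 K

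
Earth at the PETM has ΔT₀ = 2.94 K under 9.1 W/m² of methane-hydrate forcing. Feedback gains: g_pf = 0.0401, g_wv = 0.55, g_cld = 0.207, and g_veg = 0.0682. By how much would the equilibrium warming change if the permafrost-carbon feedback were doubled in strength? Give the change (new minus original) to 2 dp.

Original: g = 0.8653, ΔT = 2.94/(1−0.8653) = 21.8263 K.
With doubled permafrost-carbon: g' = 0.9054, ΔT' = 2.94/(1−0.9054) = 31.0782 K.
Change = 31.0782 − 21.8263 = 9.25 K.

9.25 K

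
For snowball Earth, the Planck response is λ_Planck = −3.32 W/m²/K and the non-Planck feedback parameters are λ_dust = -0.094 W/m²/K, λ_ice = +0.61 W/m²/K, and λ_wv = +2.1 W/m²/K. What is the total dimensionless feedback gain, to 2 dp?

0.79

Convert to gains: g_dust = -0.094/3.32 = -0.02831; g_ice = 0.61/3.32 = 0.1837; g_wv = 2.1/3.32 = 0.6325.
Total gain g = 0.78789.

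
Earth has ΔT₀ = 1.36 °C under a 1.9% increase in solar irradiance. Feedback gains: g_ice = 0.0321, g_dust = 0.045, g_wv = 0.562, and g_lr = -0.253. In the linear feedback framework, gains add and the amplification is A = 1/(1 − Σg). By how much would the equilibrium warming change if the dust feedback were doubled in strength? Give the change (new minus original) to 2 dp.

Original: g = 0.3861, ΔT = 1.36/(1−0.3861) = 2.2153 °C.
With doubled dust: g' = 0.4311, ΔT' = 1.36/(1−0.4311) = 2.3906 °C.
Change = 2.3906 − 2.2153 = 0.18 °C.

0.18 °C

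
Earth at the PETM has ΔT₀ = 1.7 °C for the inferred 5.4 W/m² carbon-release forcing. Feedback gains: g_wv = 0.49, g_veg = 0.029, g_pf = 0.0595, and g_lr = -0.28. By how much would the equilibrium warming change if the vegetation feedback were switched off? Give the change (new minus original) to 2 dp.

-0.10 °C

Original: g = 0.2985, ΔT = 1.7/(1−0.2985) = 2.4234 °C.
Without vegetation: g' = 0.2695, ΔT' = 1.7/(1−0.2695) = 2.3272 °C.
Change = 2.3272 − 2.4234 = -0.10 °C.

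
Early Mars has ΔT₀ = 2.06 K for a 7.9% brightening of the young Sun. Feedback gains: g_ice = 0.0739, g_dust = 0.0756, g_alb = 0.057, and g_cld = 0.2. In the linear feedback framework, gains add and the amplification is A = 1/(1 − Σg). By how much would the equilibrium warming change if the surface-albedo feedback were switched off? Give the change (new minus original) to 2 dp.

-0.30 K

Original: g = 0.4065, ΔT = 2.06/(1−0.4065) = 3.4709 K.
Without surface-albedo: g' = 0.3495, ΔT' = 2.06/(1−0.3495) = 3.1668 K.
Change = 3.1668 − 3.4709 = -0.30 K.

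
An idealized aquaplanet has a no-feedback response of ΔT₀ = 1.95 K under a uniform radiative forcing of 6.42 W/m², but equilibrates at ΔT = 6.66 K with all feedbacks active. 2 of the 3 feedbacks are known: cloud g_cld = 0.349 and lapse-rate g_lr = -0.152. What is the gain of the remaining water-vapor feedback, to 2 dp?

Amplification A = ΔT/ΔT₀ = 6.66/1.95 = 3.415.
Total gain g = 1 − 1/A = 1 − 1/3.415 = 0.7072.
Known gains sum to 0.349 − 0.152 = 0.197.
g_wv = 0.7072 − 0.197 = 0.51.

0.51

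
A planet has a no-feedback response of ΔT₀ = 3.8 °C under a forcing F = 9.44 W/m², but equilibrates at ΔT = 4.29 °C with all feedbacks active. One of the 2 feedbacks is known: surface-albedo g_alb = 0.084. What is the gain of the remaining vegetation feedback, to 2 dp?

Amplification A = ΔT/ΔT₀ = 4.29/3.8 = 1.129.
Total gain g = 1 − 1/A = 1 − 1/1.129 = 0.1143.
The known gain is 0.084.
g_veg = 0.1143 − 0.084 = 0.03.

0.03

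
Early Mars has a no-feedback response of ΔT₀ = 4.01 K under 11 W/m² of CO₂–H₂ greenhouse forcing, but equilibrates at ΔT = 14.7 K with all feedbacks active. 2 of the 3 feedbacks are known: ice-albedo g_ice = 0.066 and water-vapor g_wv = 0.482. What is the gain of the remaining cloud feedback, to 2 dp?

Amplification A = ΔT/ΔT₀ = 14.7/4.01 = 3.666.
Total gain g = 1 − 1/A = 1 − 1/3.666 = 0.7272.
Known gains sum to 0.066 + 0.482 = 0.548.
g_cld = 0.7272 − 0.548 = 0.18.

0.18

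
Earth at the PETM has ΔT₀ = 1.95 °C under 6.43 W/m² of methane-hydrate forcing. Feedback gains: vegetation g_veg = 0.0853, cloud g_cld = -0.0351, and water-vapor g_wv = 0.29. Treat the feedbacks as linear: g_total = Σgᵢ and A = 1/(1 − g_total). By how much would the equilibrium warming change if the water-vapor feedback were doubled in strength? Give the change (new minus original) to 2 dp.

2.32 °C

Original: g = 0.3402, ΔT = 1.95/(1−0.3402) = 2.9554 °C.
With doubled water-vapor: g' = 0.6302, ΔT' = 1.95/(1−0.6302) = 5.2731 °C.
Change = 5.2731 − 2.9554 = 2.32 °C.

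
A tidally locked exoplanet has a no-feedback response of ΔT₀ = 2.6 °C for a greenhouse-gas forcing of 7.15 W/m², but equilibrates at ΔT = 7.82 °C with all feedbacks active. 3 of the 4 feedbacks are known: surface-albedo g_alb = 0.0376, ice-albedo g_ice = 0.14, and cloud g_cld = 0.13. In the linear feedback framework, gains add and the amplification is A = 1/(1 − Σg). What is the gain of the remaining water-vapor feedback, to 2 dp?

0.36

Amplification A = ΔT/ΔT₀ = 7.82/2.6 = 3.008.
Total gain g = 1 − 1/A = 1 − 1/3.008 = 0.6676.
Known gains sum to 0.0376 + 0.14 + 0.13 = 0.3076.
g_wv = 0.6676 − 0.3076 = 0.36.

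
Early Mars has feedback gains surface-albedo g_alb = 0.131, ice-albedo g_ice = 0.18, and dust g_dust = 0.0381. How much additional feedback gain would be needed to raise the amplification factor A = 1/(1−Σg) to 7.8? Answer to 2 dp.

0.52

Current total gain = 0.3491.
Target gain for A = 7.8: g* = 1 − 1/7.8 = 0.8718.
Additional gain needed = 0.8718 − 0.3491 = 0.52.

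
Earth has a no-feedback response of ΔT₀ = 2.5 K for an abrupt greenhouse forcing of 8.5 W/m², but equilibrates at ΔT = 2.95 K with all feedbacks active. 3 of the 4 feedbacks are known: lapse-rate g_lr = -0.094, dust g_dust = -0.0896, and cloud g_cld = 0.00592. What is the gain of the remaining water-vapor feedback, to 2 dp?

Amplification A = ΔT/ΔT₀ = 2.95/2.5 = 1.18.
Total gain g = 1 − 1/A = 1 − 1/1.18 = 0.1525.
Known gains sum to -0.094 − 0.0896 + 0.00592 = -0.17768.
g_wv = 0.1525 + 0.17768 = 0.33.

0.33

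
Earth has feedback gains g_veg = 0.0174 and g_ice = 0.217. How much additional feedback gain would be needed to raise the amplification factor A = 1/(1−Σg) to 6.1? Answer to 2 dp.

Current total gain = 0.2344.
Target gain for A = 6.1: g* = 1 − 1/6.1 = 0.8361.
Additional gain needed = 0.8361 − 0.2344 = 0.60.

0.60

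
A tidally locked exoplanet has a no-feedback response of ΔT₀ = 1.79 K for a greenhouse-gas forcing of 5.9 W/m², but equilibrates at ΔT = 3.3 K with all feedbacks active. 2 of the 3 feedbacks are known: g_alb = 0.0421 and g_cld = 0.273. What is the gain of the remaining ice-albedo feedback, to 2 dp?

Amplification A = ΔT/ΔT₀ = 3.3/1.79 = 1.844.
Total gain g = 1 − 1/A = 1 − 1/1.844 = 0.4577.
Known gains sum to 0.0421 + 0.273 = 0.3151.
g_ice = 0.4577 − 0.3151 = 0.14.

0.14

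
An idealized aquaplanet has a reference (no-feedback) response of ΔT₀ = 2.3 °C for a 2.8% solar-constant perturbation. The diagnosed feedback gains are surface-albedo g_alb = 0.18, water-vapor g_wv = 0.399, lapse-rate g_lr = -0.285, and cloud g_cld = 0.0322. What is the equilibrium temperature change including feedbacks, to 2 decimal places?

Total gain g = 0.18 + 0.399 − 0.285 + 0.0322 = 0.3262.
Amplification A = 1/(1 − 0.3262) = 1.484.
ΔT = 2.3 × 1.484 = 3.41 °C.

3.41 °C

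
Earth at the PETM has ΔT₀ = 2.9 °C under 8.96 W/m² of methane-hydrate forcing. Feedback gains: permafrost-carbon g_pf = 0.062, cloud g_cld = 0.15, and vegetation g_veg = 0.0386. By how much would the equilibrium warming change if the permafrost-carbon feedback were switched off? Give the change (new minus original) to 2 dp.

-0.30 °C

Original: g = 0.2506, ΔT = 2.9/(1−0.2506) = 3.8698 °C.
Without permafrost-carbon: g' = 0.1886, ΔT' = 2.9/(1−0.1886) = 3.5741 °C.
Change = 3.5741 − 3.8698 = -0.30 °C.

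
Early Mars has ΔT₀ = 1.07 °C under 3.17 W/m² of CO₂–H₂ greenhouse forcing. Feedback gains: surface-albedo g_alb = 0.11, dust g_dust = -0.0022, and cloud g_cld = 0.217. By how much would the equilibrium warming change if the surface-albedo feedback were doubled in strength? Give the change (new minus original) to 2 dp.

Original: g = 0.3248, ΔT = 1.07/(1−0.3248) = 1.5847 °C.
With doubled surface-albedo: g' = 0.4348, ΔT' = 1.07/(1−0.4348) = 1.8931 °C.
Change = 1.8931 − 1.5847 = 0.31 °C.

0.31 °C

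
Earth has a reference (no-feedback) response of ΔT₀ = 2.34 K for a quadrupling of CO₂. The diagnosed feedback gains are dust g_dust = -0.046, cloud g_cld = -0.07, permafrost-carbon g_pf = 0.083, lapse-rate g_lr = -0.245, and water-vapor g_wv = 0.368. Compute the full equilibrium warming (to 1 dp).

Total gain g = -0.046 − 0.07 + 0.083 − 0.245 + 0.368 = 0.09.
Amplification A = 1/(1 − 0.09) = 1.099.
ΔT = 2.34 × 1.099 = 2.6 K.

2.6 K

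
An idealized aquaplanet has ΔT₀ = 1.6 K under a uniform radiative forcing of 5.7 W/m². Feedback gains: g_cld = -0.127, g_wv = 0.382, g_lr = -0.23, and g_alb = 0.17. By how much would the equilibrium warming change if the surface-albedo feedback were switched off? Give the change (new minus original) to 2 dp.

-0.35 K

Original: g = 0.195, ΔT = 1.6/(1−0.195) = 1.9876 K.
Without surface-albedo: g' = 0.025, ΔT' = 1.6/(1−0.025) = 1.6410 K.
Change = 1.6410 − 1.9876 = -0.35 K.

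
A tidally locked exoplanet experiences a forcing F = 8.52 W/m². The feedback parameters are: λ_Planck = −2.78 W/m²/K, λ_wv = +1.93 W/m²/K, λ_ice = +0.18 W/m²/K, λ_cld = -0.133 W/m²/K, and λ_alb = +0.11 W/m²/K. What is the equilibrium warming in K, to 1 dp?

12.3 K

Net feedback parameter λ = (−2.78) + (+1.93) + (+0.18) + (-0.133) + (+0.11) = -0.693 W/m²/K.
ΔT = −F/λ = −8.52/(-0.693) = 12.3 K.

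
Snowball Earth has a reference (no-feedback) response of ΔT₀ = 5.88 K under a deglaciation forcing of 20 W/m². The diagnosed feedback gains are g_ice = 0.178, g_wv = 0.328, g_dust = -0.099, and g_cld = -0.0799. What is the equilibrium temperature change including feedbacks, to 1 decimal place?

Total gain g = 0.178 + 0.328 − 0.099 − 0.0799 = 0.3271.
Amplification A = 1/(1 − 0.3271) = 1.486.
ΔT = 5.88 × 1.486 = 8.7 K.

8.7 K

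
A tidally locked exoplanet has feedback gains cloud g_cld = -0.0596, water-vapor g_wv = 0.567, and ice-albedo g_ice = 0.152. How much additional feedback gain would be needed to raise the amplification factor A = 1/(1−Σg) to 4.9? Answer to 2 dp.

0.14

Current total gain = 0.6594.
Target gain for A = 4.9: g* = 1 − 1/4.9 = 0.7959.
Additional gain needed = 0.7959 − 0.6594 = 0.14.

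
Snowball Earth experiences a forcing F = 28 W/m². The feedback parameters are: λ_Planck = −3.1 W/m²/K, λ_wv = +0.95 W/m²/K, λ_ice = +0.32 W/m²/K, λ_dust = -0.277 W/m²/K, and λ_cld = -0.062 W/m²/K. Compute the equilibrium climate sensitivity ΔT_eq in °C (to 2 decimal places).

12.91 °C

Net feedback parameter λ = (−3.1) + (+0.95) + (+0.32) + (-0.277) + (-0.062) = -2.169 W/m²/K.
ΔT = −F/λ = −28/(-2.169) = 12.91 °C.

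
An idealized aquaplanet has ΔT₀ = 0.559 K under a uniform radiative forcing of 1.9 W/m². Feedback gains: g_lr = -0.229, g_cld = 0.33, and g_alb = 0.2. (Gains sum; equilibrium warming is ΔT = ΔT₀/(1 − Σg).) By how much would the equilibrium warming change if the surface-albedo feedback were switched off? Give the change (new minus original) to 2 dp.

-0.18 K

Original: g = 0.301, ΔT = 0.559/(1−0.301) = 0.7997 K.
Without surface-albedo: g' = 0.101, ΔT' = 0.559/(1−0.101) = 0.6218 K.
Change = 0.6218 − 0.7997 = -0.18 K.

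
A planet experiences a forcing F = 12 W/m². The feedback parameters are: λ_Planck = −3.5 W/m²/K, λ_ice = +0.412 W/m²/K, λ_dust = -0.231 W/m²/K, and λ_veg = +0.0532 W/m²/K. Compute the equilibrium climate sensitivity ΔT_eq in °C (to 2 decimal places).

Net feedback parameter λ = (−3.5) + (+0.412) + (-0.231) + (+0.0532) = -3.2658 W/m²/K.
ΔT = −F/λ = −12/(-3.2658) = 3.67 °C.

3.67 °C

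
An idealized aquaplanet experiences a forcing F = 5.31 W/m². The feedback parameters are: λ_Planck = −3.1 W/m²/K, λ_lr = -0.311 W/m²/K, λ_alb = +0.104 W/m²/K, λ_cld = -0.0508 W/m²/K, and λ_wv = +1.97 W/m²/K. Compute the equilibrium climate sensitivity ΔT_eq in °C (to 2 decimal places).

3.83 °C

Net feedback parameter λ = (−3.1) + (-0.311) + (+0.104) + (-0.0508) + (+1.97) = -1.3878 W/m²/K.
ΔT = −F/λ = −5.31/(-1.3878) = 3.83 °C.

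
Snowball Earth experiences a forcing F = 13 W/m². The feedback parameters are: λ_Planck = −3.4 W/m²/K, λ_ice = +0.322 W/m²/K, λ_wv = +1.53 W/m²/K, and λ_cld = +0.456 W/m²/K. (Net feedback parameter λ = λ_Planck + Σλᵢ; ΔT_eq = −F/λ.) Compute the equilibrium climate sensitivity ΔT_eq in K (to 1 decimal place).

Net feedback parameter λ = (−3.4) + (+0.322) + (+1.53) + (+0.456) = -1.092 W/m²/K.
ΔT = −F/λ = −13/(-1.092) = 11.9 K.

11.9 K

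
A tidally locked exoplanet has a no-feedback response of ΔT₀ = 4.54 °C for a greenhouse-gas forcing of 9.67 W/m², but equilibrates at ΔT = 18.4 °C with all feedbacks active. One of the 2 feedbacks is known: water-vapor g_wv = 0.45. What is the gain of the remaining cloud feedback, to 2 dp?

0.30

Amplification A = ΔT/ΔT₀ = 18.4/4.54 = 4.053.
Total gain g = 1 − 1/A = 1 − 1/4.053 = 0.7533.
The known gain is 0.45.
g_cld = 0.7533 − 0.45 = 0.30.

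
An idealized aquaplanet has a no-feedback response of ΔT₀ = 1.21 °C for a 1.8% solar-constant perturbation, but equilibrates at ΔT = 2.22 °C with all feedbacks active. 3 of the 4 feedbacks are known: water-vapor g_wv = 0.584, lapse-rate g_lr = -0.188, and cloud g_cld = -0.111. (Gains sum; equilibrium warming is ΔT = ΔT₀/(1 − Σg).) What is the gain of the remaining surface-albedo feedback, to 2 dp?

0.17

Amplification A = ΔT/ΔT₀ = 2.22/1.21 = 1.835.
Total gain g = 1 − 1/A = 1 − 1/1.835 = 0.455.
Known gains sum to 0.584 − 0.188 − 0.111 = 0.285.
g_alb = 0.455 − 0.285 = 0.17.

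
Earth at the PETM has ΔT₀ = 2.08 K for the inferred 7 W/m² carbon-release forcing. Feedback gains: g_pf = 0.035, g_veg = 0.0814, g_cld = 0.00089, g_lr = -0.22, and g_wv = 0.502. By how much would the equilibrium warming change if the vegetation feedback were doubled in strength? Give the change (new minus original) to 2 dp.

Original: g = 0.39929, ΔT = 2.08/(1−0.39929) = 3.4626 K.
With doubled vegetation: g' = 0.48069, ΔT' = 2.08/(1−0.48069) = 4.0053 K.
Change = 4.0053 − 3.4626 = 0.54 K.

0.54 K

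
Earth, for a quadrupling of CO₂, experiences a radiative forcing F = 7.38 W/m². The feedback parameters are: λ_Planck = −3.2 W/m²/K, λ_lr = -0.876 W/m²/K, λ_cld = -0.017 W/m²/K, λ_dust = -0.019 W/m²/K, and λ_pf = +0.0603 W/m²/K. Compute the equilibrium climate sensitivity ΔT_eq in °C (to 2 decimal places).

Net feedback parameter λ = (−3.2) + (-0.876) + (-0.017) + (-0.019) + (+0.0603) = -4.0517 W/m²/K.
ΔT = −F/λ = −7.38/(-4.0517) = 1.82 °C.

1.82 °C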